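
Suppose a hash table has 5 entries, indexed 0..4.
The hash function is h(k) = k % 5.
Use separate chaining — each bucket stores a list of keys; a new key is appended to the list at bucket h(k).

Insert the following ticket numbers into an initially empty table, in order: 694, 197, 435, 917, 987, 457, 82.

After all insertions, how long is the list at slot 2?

694 → bucket 4
197 → bucket 2
435 → bucket 0
917 → bucket 2 (collision)
987 → bucket 2 (collision)
457 → bucket 2 (collision)
82 → bucket 2 (collision)
Final buckets:
0: 435
1: .
2: 197 -> 917 -> 987 -> 457 -> 82
3: .
4: 694

5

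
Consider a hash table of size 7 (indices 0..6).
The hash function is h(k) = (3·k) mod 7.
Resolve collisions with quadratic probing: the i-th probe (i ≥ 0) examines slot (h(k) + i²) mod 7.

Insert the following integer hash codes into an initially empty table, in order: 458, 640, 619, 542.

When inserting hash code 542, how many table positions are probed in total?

4

Insert 458: h=2, slot 2 empty -> index 2.
Insert 640: h=2, slot 2 occupied -> index 3.
Insert 619: h=2, slots 2,3 occupied -> index 6.
Insert 542: h=2, slots 2,3,6 occupied -> index 4.
Table: [-, -, 458, 640, 542, -, 619]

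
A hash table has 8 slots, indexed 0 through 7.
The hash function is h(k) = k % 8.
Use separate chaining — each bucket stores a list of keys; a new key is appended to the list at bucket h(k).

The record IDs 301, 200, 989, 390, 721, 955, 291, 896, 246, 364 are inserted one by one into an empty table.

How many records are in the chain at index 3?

301 → bucket 5
200 → bucket 0
989 → bucket 5 (collision)
390 → bucket 6
721 → bucket 1
955 → bucket 3
291 → bucket 3 (collision)
896 → bucket 0 (collision)
246 → bucket 6 (collision)
364 → bucket 4
Final buckets:
0: 200 -> 896
1: 721
2: -
3: 955 -> 291
4: 364
5: 301 -> 989
6: 390 -> 246
7: -

2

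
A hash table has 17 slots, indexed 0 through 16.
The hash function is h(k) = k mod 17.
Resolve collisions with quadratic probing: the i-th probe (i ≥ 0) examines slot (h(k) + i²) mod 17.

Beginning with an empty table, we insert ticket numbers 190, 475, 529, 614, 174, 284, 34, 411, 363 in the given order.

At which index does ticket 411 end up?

7

Insert 190: h=3, slot 3 empty → index 3.
Insert 475: h=16, slot 16 empty → index 16.
Insert 529: h=2, slot 2 empty → index 2.
Insert 614: h=2, slots 2,3 occupied → index 6.
Insert 174: h=4, slot 4 empty → index 4.
Insert 284: h=12, slot 12 empty → index 12.
Insert 34: h=0, slot 0 empty → index 0.
Insert 411: h=3, slots 3,4 occupied → index 7.
Insert 363: h=6, slots 6,7 occupied → index 10.
Table: [34, —, 529, 190, 174, —, 614, 411, —, —, 363, —, 284, —, —, —, 475]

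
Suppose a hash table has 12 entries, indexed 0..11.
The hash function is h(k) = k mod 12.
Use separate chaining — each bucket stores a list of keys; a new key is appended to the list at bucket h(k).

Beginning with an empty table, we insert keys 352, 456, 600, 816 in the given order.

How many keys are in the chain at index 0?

352 -> bucket 4
456 -> bucket 0
600 -> bucket 0 (collision)
816 -> bucket 0 (collision)
Final buckets:
0: 456 -> 600 -> 816
1: .
2: .
3: .
4: 352
5: .
6: .
7: .
8: .
9: .
10: .
11: .

3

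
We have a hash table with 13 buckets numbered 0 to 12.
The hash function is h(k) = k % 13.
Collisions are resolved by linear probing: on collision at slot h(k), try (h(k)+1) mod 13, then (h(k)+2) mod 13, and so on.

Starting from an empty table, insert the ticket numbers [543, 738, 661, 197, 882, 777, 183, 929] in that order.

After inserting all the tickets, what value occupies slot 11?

738

Insert 543: h=10, slot 10 empty → index 10.
Insert 738: h=10, slot 10 occupied → index 11.
Insert 661: h=11, slot 11 occupied → index 12.
Insert 197: h=2, slot 2 empty → index 2.
Insert 882: h=11, slots 11,12 occupied → index 0.
Insert 777: h=10, slots 10,11,12,0 occupied → index 1.
Insert 183: h=1, slots 1,2 occupied → index 3.
Insert 929: h=6, slot 6 empty → index 6.
Table: [882, 777, 197, 183, ., ., 929, ., ., ., 543, 738, 661]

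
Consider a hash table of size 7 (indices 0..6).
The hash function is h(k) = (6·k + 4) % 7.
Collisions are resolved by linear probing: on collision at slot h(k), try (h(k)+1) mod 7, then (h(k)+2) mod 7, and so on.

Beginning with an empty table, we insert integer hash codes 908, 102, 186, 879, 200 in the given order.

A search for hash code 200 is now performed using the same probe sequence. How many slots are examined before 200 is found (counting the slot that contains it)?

4

Insert 908: h=6, slot 6 empty -> index 6.
Insert 102: h=0, slot 0 empty -> index 0.
Insert 186: h=0, slot 0 occupied -> index 1.
Insert 879: h=0, slots 0,1 occupied -> index 2.
Insert 200: h=0, slots 0,1,2 occupied -> index 3.
Table: [102, 186, 879, 200, —, —, 908]
Lookup 200: h=0, probe 0,1,2,3 → found at 3.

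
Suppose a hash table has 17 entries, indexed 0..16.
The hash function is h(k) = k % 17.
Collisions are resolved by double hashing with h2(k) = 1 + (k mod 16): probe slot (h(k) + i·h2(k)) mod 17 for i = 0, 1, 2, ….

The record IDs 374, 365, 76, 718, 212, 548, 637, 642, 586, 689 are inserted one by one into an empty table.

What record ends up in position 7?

586

374 hashes to 0; slot 0 is free → place at 0.
365 hashes to 8; slot 8 is free → place at 8.
76 hashes to 8, h2=13; 8 taken → place at 4.
718 hashes to 4, h2=15; 4 taken → place at 2.
212 hashes to 8, h2=5; 8 taken → place at 13.
548 hashes to 4, h2=5; 4 taken → place at 9.
637 hashes to 8, h2=14; 8 taken → place at 5.
642 hashes to 13, h2=3; 13 taken → place at 16.
586 hashes to 8, h2=11; 8,2,13 taken → place at 7.
689 hashes to 9, h2=2; 9 taken → place at 11.
Table: [374, -, 718, -, 76, 637, -, 586, 365, 548, -, 689, -, 212, -, -, 642]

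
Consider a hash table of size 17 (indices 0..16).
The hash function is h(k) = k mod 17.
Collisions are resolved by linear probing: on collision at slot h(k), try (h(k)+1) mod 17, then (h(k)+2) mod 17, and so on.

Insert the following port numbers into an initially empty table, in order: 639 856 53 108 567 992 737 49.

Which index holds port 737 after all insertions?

11

639: h=10 -> slot 10
856: h=6 -> slot 6
53: h=2 -> slot 2
108: h=6, probe 6,7 -> slot 7
567: h=6, probe 6,7,8 -> slot 8
992: h=6, probe 6,7,8,9 -> slot 9
737: h=6, probe 6,7,8,9,10,11 -> slot 11
49: h=15 -> slot 15
Table: [_, _, 53, _, _, _, 856, 108, 567, 992, 639, 737, _, _, _, 49, _]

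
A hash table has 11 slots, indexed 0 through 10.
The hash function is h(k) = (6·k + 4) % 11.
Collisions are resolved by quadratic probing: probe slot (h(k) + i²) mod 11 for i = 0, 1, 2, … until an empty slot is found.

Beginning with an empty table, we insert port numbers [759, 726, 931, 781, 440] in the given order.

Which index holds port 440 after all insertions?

759 hashes to 4; slot 4 is free -> place at 4.
726 hashes to 4; 4 taken -> place at 5.
931 hashes to 2; slot 2 is free -> place at 2.
781 hashes to 4; 4,5 taken -> place at 8.
440 hashes to 4; 4,5,8,2 taken -> place at 9.
Table: [—, —, 931, —, 759, 726, —, —, 781, 440, —]

9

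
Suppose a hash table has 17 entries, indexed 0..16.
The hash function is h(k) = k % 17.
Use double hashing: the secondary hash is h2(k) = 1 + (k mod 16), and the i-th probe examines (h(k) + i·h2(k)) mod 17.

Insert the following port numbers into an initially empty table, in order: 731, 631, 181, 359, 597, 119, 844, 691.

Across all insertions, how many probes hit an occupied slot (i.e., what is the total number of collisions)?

731: h=0 → slot 0
631: h=2 → slot 2
181: h=11 → slot 11
359: h=2, h2=8, probe 2,10 → slot 10
597: h=2, h2=6, probe 2,8 → slot 8
119: h=0, h2=8, probe 0,8,16 → slot 16
844: h=11, h2=13, probe 11,7 → slot 7
691: h=11, h2=4, probe 11,15 → slot 15
Table: [731, ., 631, ., ., ., ., 844, 597, ., 359, 181, ., ., ., 691, 119]

6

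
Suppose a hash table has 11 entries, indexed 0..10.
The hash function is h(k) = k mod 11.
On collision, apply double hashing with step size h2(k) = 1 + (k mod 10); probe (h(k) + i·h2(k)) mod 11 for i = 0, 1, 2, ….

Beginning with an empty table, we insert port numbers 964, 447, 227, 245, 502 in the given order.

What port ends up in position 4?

Insert 964: h=7, slot 7 empty -> index 7.
Insert 447: h=7, h2=8, slot 7 occupied -> index 4.
Insert 227: h=7, h2=8, slots 7,4 occupied -> index 1.
Insert 245: h=3, slot 3 empty -> index 3.
Insert 502: h=7, h2=3, slot 7 occupied -> index 10.
Table: [∅, 227, ∅, 245, 447, ∅, ∅, 964, ∅, ∅, 502]

447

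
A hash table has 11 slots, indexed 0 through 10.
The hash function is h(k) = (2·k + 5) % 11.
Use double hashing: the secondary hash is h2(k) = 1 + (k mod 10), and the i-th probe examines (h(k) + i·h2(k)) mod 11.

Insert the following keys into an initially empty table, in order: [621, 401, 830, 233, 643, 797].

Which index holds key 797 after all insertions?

621 hashes to 4; slot 4 is free -> place at 4.
401 hashes to 4, h2=2; 4 taken -> place at 6.
830 hashes to 4, h2=1; 4 taken -> place at 5.
233 hashes to 9; slot 9 is free -> place at 9.
643 hashes to 4, h2=4; 4 taken -> place at 8.
797 hashes to 4, h2=8; 4 taken -> place at 1.
Table: [., 797, ., ., 621, 830, 401, ., 643, 233, .]

1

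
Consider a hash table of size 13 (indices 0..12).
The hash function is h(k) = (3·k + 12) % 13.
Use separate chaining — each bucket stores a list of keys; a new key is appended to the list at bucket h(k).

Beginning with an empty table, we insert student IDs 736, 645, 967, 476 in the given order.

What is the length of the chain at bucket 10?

3

736 -> bucket 10
645 -> bucket 10 (collision)
967 -> bucket 1
476 -> bucket 10 (collision)
Final buckets:
0: .
1: 967
2: .
3: .
4: .
5: .
6: .
7: .
8: .
9: .
10: 736 -> 645 -> 476
11: .
12: .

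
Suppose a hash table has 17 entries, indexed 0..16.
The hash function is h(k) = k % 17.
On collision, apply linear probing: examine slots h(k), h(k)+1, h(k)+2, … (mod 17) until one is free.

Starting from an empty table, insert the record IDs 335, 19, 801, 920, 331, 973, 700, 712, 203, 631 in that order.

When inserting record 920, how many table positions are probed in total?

3

335 hashes to 12; slot 12 is free → place at 12.
19 hashes to 2; slot 2 is free → place at 2.
801 hashes to 2; 2 taken → place at 3.
920 hashes to 2; 2,3 taken → place at 4.
331 hashes to 8; slot 8 is free → place at 8.
973 hashes to 4; 4 taken → place at 5.
700 hashes to 3; 3,4,5 taken → place at 6.
712 hashes to 15; slot 15 is free → place at 15.
203 hashes to 16; slot 16 is free → place at 16.
631 hashes to 2; 2,3,4,5,6 taken → place at 7.
Table: [., ., 19, 801, 920, 973, 700, 631, 331, ., ., ., 335, ., ., 712, 203]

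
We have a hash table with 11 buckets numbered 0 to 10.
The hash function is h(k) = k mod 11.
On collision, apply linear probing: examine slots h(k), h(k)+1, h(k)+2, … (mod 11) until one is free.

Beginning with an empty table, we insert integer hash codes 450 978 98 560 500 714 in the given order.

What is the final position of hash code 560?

Insert 450: h=10, slot 10 empty => index 10.
Insert 978: h=10, slot 10 occupied => index 0.
Insert 98: h=10, slots 10,0 occupied => index 1.
Insert 560: h=10, slots 10,0,1 occupied => index 2.
Insert 500: h=5, slot 5 empty => index 5.
Insert 714: h=10, slots 10,0,1,2 occupied => index 3.
Table: [978, 98, 560, 714, —, 500, —, —, —, —, 450]

2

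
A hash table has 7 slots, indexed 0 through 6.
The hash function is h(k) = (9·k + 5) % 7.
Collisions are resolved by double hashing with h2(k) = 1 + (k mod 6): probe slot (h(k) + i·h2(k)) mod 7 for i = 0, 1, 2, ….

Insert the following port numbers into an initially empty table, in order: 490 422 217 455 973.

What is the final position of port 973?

490: h=5 → slot 5
422: h=2 → slot 2
217: h=5, h2=2, probe 5,0 → slot 0
455: h=5, h2=6, probe 5,4 → slot 4
973: h=5, h2=2, probe 5,0,2,4,6 → slot 6
Table: [217, -, 422, -, 455, 490, 973]

6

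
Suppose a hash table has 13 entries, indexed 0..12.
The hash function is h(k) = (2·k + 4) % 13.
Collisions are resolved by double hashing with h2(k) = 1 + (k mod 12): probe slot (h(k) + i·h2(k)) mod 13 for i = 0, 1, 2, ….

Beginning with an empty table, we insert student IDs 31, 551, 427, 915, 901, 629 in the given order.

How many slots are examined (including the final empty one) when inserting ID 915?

Insert 31: h=1, slot 1 empty -> index 1.
Insert 551: h=1, h2=12, slot 1 occupied -> index 0.
Insert 427: h=0, h2=8, slot 0 occupied -> index 8.
Insert 915: h=1, h2=4, slot 1 occupied -> index 5.
Insert 901: h=12, slot 12 empty -> index 12.
Insert 629: h=1, h2=6, slot 1 occupied -> index 7.
Table: [551, 31, ∅, ∅, ∅, 915, ∅, 629, 427, ∅, ∅, ∅, 901]

2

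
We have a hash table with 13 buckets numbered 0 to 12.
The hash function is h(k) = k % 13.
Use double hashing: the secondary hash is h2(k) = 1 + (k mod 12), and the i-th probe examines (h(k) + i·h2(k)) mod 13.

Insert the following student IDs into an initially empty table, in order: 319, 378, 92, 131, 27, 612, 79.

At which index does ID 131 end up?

Insert 319: h=7, slot 7 empty => index 7.
Insert 378: h=1, slot 1 empty => index 1.
Insert 92: h=1, h2=9, slot 1 occupied => index 10.
Insert 131: h=1, h2=12, slot 1 occupied => index 0.
Insert 27: h=1, h2=4, slot 1 occupied => index 5.
Insert 612: h=1, h2=1, slot 1 occupied => index 2.
Insert 79: h=1, h2=8, slot 1 occupied => index 9.
Table: [131, 378, 612, —, —, 27, —, 319, —, 79, 92, —, —]

0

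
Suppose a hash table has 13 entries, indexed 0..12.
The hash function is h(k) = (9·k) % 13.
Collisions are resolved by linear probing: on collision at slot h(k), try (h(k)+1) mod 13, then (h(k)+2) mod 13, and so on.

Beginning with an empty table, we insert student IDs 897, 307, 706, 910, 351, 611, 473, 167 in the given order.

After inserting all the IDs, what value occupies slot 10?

706

897: h=0 → slot 0
307: h=7 → slot 7
706: h=10 → slot 10
910: h=0, probe 0,1 → slot 1
351: h=0, probe 0,1,2 → slot 2
611: h=0, probe 0,1,2,3 → slot 3
473: h=6 → slot 6
167: h=8 → slot 8
Table: [897, 910, 351, 611, —, —, 473, 307, 167, —, 706, —, —]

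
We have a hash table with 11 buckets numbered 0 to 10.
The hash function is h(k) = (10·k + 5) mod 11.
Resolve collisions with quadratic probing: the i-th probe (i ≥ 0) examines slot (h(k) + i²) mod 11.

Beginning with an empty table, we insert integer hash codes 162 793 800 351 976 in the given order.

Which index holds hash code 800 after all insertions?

9

162: h=8 -> slot 8
793: h=4 -> slot 4
800: h=8, probe 8,9 -> slot 9
351: h=6 -> slot 6
976: h=8, probe 8,9,1 -> slot 1
Table: [—, 976, —, —, 793, —, 351, —, 162, 800, —]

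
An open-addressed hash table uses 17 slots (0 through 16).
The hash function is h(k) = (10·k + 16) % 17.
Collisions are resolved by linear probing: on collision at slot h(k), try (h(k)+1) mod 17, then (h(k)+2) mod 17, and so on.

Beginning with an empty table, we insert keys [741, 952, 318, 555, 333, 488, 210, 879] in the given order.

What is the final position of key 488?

741: h=14 → slot 14
952: h=16 → slot 16
318: h=0 → slot 0
555: h=7 → slot 7
333: h=14, probe 14,15 → slot 15
488: h=0, probe 0,1 → slot 1
210: h=8 → slot 8
879: h=0, probe 0,1,2 → slot 2
Table: [318, 488, 879, ∅, ∅, ∅, ∅, 555, 210, ∅, ∅, ∅, ∅, ∅, 741, 333, 952]

1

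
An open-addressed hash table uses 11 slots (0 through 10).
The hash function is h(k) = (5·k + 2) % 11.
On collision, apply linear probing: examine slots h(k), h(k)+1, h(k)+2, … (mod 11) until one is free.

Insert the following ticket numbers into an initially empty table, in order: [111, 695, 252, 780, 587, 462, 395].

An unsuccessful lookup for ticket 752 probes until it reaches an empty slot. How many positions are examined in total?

4

111 hashes to 7; slot 7 is free -> place at 7.
695 hashes to 1; slot 1 is free -> place at 1.
252 hashes to 8; slot 8 is free -> place at 8.
780 hashes to 8; 8 taken -> place at 9.
587 hashes to 0; slot 0 is free -> place at 0.
462 hashes to 2; slot 2 is free -> place at 2.
395 hashes to 8; 8,9 taken -> place at 10.
Table: [587, 695, 462, ∅, ∅, ∅, ∅, 111, 252, 780, 395]
Lookup 752: h=0, probe 0,1,2,3 → slot 3 empty, not found.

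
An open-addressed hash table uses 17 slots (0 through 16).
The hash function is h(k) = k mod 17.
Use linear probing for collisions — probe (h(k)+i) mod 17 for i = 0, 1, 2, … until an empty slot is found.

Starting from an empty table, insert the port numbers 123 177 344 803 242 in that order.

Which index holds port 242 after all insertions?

8

Insert 123: h=4, slot 4 empty → index 4.
Insert 177: h=7, slot 7 empty → index 7.
Insert 344: h=4, slot 4 occupied → index 5.
Insert 803: h=4, slots 4,5 occupied → index 6.
Insert 242: h=4, slots 4,5,6,7 occupied → index 8.
Table: [—, —, —, —, 123, 344, 803, 177, 242, —, —, —, —, —, —, —, —]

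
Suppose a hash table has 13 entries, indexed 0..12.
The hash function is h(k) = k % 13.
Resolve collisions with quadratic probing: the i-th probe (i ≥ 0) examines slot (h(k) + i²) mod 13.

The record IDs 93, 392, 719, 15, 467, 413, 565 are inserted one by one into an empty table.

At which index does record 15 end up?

6

Insert 93: h=2, slot 2 empty → index 2.
Insert 392: h=2, slot 2 occupied → index 3.
Insert 719: h=4, slot 4 empty → index 4.
Insert 15: h=2, slots 2,3 occupied → index 6.
Insert 467: h=12, slot 12 empty → index 12.
Insert 413: h=10, slot 10 empty → index 10.
Insert 565: h=6, slot 6 occupied → index 7.
Table: [—, —, 93, 392, 719, —, 15, 565, —, —, 413, —, 467]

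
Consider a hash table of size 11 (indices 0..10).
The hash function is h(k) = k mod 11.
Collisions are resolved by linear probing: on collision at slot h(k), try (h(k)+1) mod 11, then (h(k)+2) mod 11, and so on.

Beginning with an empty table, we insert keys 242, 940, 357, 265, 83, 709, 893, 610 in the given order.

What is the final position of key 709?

242 hashes to 0; slot 0 is free -> place at 0.
940 hashes to 5; slot 5 is free -> place at 5.
357 hashes to 5; 5 taken -> place at 6.
265 hashes to 1; slot 1 is free -> place at 1.
83 hashes to 6; 6 taken -> place at 7.
709 hashes to 5; 5,6,7 taken -> place at 8.
893 hashes to 2; slot 2 is free -> place at 2.
610 hashes to 5; 5,6,7,8 taken -> place at 9.
Table: [242, 265, 893, —, —, 940, 357, 83, 709, 610, —]

8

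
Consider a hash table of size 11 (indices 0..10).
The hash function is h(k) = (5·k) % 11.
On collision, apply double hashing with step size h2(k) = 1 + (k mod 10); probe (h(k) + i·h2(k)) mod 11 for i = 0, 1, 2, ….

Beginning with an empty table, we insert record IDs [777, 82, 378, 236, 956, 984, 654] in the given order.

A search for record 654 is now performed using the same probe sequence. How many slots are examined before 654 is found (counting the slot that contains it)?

777 hashes to 2; slot 2 is free -> place at 2.
82 hashes to 3; slot 3 is free -> place at 3.
378 hashes to 9; slot 9 is free -> place at 9.
236 hashes to 3, h2=7; 3 taken -> place at 10.
956 hashes to 6; slot 6 is free -> place at 6.
984 hashes to 3, h2=5; 3 taken -> place at 8.
654 hashes to 3, h2=5; 3,8,2 taken -> place at 7.
Table: [_, _, 777, 82, _, _, 956, 654, 984, 378, 236]
Lookup 654: h=3, h2=5, probe 3,8,2,7 → found at 7.

4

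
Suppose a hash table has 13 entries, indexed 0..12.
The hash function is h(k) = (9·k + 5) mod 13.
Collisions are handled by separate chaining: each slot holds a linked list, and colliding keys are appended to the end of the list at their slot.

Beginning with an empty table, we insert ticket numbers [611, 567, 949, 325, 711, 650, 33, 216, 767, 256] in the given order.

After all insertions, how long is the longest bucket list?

5

Insert 611: h=5, bucket 5 empty -> new chain.
Insert 567: h=12, bucket 12 empty -> new chain.
Insert 949: h=5, bucket 5 nonempty -> append to chain.
Insert 325: h=5, bucket 5 nonempty -> append to chain.
Insert 711: h=8, bucket 8 empty -> new chain.
Insert 650: h=5, bucket 5 nonempty -> append to chain.
Insert 33: h=3, bucket 3 empty -> new chain.
Insert 216: h=12, bucket 12 nonempty -> append to chain.
Insert 767: h=5, bucket 5 nonempty -> append to chain.
Insert 256: h=8, bucket 8 nonempty -> append to chain.
Final buckets:
0: -
1: -
2: -
3: 33
4: -
5: 611 -> 949 -> 325 -> 650 -> 767
6: -
7: -
8: 711 -> 256
9: -
10: -
11: -
12: 567 -> 216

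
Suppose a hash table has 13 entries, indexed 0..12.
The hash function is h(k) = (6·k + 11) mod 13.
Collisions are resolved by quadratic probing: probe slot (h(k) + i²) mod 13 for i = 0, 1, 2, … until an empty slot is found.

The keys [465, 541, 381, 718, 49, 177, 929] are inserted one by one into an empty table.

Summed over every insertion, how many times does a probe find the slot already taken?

465: h=6 -> slot 6
541: h=7 -> slot 7
381: h=9 -> slot 9
718: h=3 -> slot 3
49: h=6, probe 6,7,10 -> slot 10
177: h=7, probe 7,8 -> slot 8
929: h=8, probe 8,9,12 -> slot 12
Table: [., ., ., 718, ., ., 465, 541, 177, 381, 49, ., 929]

5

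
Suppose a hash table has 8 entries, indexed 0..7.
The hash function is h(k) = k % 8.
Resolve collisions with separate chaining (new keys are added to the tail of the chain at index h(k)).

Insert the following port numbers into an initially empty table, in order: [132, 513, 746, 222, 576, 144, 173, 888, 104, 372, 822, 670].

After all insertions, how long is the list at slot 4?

2

132 → bucket 4
513 → bucket 1
746 → bucket 2
222 → bucket 6
576 → bucket 0
144 → bucket 0 (collision)
173 → bucket 5
888 → bucket 0 (collision)
104 → bucket 0 (collision)
372 → bucket 4 (collision)
822 → bucket 6 (collision)
670 → bucket 6 (collision)
Final buckets:
0: 576 -> 144 -> 888 -> 104
1: 513
2: 746
3: -
4: 132 -> 372
5: 173
6: 222 -> 822 -> 670
7: -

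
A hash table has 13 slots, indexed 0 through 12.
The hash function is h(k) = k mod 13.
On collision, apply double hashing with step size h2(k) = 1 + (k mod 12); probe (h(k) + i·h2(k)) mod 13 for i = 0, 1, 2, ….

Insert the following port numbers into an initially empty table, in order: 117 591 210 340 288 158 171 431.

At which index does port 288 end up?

Insert 117: h=0, slot 0 empty → index 0.
Insert 591: h=6, slot 6 empty → index 6.
Insert 210: h=2, slot 2 empty → index 2.
Insert 340: h=2, h2=5, slot 2 occupied → index 7.
Insert 288: h=2, h2=1, slot 2 occupied → index 3.
Insert 158: h=2, h2=3, slot 2 occupied → index 5.
Insert 171: h=2, h2=4, slots 2,6 occupied → index 10.
Insert 431: h=2, h2=12, slot 2 occupied → index 1.
Table: [117, 431, 210, 288, —, 158, 591, 340, —, —, 171, —, —]

3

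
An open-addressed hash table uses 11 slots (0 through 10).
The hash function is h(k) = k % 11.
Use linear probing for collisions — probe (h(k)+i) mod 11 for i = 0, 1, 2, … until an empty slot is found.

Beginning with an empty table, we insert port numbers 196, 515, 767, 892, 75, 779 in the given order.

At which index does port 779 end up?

196 hashes to 9; slot 9 is free => place at 9.
515 hashes to 9; 9 taken => place at 10.
767 hashes to 8; slot 8 is free => place at 8.
892 hashes to 1; slot 1 is free => place at 1.
75 hashes to 9; 9,10 taken => place at 0.
779 hashes to 9; 9,10,0,1 taken => place at 2.
Table: [75, 892, 779, —, —, —, —, —, 767, 196, 515]

2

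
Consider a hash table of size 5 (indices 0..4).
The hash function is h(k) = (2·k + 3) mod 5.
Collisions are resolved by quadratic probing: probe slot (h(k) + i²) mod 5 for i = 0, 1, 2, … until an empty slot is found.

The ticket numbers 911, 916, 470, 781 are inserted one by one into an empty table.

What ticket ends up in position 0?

911

Insert 911: h=0, slot 0 empty => index 0.
Insert 916: h=0, slot 0 occupied => index 1.
Insert 470: h=3, slot 3 empty => index 3.
Insert 781: h=0, slots 0,1 occupied => index 4.
Table: [911, 916, —, 470, 781]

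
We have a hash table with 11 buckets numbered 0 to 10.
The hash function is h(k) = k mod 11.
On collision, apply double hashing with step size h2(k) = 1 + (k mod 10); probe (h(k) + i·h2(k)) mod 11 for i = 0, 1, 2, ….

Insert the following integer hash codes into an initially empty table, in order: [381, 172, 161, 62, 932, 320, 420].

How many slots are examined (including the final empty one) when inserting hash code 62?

3

381: h=7 → slot 7
172: h=7, h2=3, probe 7,10 → slot 10
161: h=7, h2=2, probe 7,9 → slot 9
62: h=7, h2=3, probe 7,10,2 → slot 2
932: h=8 → slot 8
320: h=1 → slot 1
420: h=2, h2=1, probe 2,3 → slot 3
Table: [., 320, 62, 420, ., ., ., 381, 932, 161, 172]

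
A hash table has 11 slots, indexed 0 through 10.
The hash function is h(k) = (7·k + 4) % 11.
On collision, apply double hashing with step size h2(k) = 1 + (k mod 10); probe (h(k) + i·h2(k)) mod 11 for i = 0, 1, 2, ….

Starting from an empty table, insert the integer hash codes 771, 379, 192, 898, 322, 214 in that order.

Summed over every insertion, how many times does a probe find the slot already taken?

771 hashes to 0; slot 0 is free => place at 0.
379 hashes to 6; slot 6 is free => place at 6.
192 hashes to 6, h2=3; 6 taken => place at 9.
898 hashes to 9, h2=9; 9 taken => place at 7.
322 hashes to 3; slot 3 is free => place at 3.
214 hashes to 6, h2=5; 6,0 taken => place at 5.
Table: [771, ∅, ∅, 322, ∅, 214, 379, 898, ∅, 192, ∅]

4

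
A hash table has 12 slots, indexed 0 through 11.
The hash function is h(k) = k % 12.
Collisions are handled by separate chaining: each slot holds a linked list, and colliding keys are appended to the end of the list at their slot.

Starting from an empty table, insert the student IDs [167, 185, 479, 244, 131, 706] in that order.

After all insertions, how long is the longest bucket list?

Insert 167: h=11, bucket 11 empty → new chain.
Insert 185: h=5, bucket 5 empty → new chain.
Insert 479: h=11, bucket 11 nonempty → append to chain.
Insert 244: h=4, bucket 4 empty → new chain.
Insert 131: h=11, bucket 11 nonempty → append to chain.
Insert 706: h=10, bucket 10 empty → new chain.
Final buckets:
0: .
1: .
2: .
3: .
4: 244
5: 185
6: .
7: .
8: .
9: .
10: 706
11: 167 -> 479 -> 131

3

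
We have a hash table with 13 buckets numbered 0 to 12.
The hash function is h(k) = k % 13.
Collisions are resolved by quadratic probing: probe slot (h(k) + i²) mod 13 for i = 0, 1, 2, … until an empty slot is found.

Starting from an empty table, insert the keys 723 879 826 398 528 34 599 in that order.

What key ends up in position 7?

826

723: h=8 => slot 8
879: h=8, probe 8,9 => slot 9
826: h=7 => slot 7
398: h=8, probe 8,9,12 => slot 12
528: h=8, probe 8,9,12,4 => slot 4
34: h=8, probe 8,9,12,4,11 => slot 11
599: h=1 => slot 1
Table: [—, 599, —, —, 528, —, —, 826, 723, 879, —, 34, 398]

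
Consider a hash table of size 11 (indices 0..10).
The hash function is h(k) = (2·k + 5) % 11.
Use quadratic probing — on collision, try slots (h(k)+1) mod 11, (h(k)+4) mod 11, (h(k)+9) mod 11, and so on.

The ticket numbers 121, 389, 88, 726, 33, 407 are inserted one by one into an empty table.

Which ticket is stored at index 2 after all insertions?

389

121 hashes to 5; slot 5 is free -> place at 5.
389 hashes to 2; slot 2 is free -> place at 2.
88 hashes to 5; 5 taken -> place at 6.
726 hashes to 5; 5,6 taken -> place at 9.
33 hashes to 5; 5,6,9 taken -> place at 3.
407 hashes to 5; 5,6,9,3 taken -> place at 10.
Table: [_, _, 389, 33, _, 121, 88, _, _, 726, 407]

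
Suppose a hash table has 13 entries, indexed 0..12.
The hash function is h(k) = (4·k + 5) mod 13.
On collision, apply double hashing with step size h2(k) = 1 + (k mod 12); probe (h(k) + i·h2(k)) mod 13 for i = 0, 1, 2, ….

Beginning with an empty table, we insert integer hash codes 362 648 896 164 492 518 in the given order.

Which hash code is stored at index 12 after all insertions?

362: h=10 → slot 10
648: h=10, h2=1, probe 10,11 → slot 11
896: h=1 → slot 1
164: h=11, h2=9, probe 11,7 → slot 7
492: h=10, h2=1, probe 10,11,12 → slot 12
518: h=10, h2=3, probe 10,0 → slot 0
Table: [518, 896, —, —, —, —, —, 164, —, —, 362, 648, 492]

492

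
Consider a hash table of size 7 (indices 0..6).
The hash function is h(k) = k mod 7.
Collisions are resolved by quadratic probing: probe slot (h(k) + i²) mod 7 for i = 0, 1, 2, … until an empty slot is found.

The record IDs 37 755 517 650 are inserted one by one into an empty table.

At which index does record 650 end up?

37 hashes to 2; slot 2 is free → place at 2.
755 hashes to 6; slot 6 is free → place at 6.
517 hashes to 6; 6 taken → place at 0.
650 hashes to 6; 6,0 taken → place at 3.
Table: [517, ∅, 37, 650, ∅, ∅, 755]

3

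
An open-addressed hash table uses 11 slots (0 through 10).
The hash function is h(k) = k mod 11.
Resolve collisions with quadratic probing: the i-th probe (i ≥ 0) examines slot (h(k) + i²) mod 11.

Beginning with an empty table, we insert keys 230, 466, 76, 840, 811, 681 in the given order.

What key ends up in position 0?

230: h=10 -> slot 10
466: h=4 -> slot 4
76: h=10, probe 10,0 -> slot 0
840: h=4, probe 4,5 -> slot 5
811: h=8 -> slot 8
681: h=10, probe 10,0,3 -> slot 3
Table: [76, ., ., 681, 466, 840, ., ., 811, ., 230]

76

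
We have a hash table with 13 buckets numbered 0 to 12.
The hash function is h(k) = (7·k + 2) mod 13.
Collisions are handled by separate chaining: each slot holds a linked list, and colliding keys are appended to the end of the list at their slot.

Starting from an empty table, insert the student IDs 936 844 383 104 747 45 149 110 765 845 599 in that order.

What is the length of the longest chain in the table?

Insert 936: h=2, bucket 2 empty -> new chain.
Insert 844: h=8, bucket 8 empty -> new chain.
Insert 383: h=5, bucket 5 empty -> new chain.
Insert 104: h=2, bucket 2 nonempty -> append to chain.
Insert 747: h=5, bucket 5 nonempty -> append to chain.
Insert 45: h=5, bucket 5 nonempty -> append to chain.
Insert 149: h=5, bucket 5 nonempty -> append to chain.
Insert 110: h=5, bucket 5 nonempty -> append to chain.
Insert 765: h=1, bucket 1 empty -> new chain.
Insert 845: h=2, bucket 2 nonempty -> append to chain.
Insert 599: h=9, bucket 9 empty -> new chain.
Final buckets:
0: ∅
1: 765
2: 936 -> 104 -> 845
3: ∅
4: ∅
5: 383 -> 747 -> 45 -> 149 -> 110
6: ∅
7: ∅
8: 844
9: 599
10: ∅
11: ∅
12: ∅

5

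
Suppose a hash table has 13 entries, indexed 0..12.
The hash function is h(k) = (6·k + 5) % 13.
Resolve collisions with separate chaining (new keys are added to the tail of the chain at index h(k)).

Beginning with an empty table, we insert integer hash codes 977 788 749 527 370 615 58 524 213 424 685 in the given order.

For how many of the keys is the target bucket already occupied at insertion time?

4

Insert 977: h=4, bucket 4 empty → new chain.
Insert 788: h=1, bucket 1 empty → new chain.
Insert 749: h=1, bucket 1 nonempty → append to chain.
Insert 527: h=8, bucket 8 empty → new chain.
Insert 370: h=2, bucket 2 empty → new chain.
Insert 615: h=3, bucket 3 empty → new chain.
Insert 58: h=2, bucket 2 nonempty → append to chain.
Insert 524: h=3, bucket 3 nonempty → append to chain.
Insert 213: h=9, bucket 9 empty → new chain.
Insert 424: h=1, bucket 1 nonempty → append to chain.
Insert 685: h=7, bucket 7 empty → new chain.
Final buckets:
0: .
1: 788 -> 749 -> 424
2: 370 -> 58
3: 615 -> 524
4: 977
5: .
6: .
7: 685
8: 527
9: 213
10: .
11: .
12: .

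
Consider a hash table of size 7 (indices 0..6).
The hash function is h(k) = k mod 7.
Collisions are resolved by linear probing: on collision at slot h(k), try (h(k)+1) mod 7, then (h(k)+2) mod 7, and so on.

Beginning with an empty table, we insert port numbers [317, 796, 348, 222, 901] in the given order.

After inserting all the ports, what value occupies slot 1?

901

317: h=2 -> slot 2
796: h=5 -> slot 5
348: h=5, probe 5,6 -> slot 6
222: h=5, probe 5,6,0 -> slot 0
901: h=5, probe 5,6,0,1 -> slot 1
Table: [222, 901, 317, —, —, 796, 348]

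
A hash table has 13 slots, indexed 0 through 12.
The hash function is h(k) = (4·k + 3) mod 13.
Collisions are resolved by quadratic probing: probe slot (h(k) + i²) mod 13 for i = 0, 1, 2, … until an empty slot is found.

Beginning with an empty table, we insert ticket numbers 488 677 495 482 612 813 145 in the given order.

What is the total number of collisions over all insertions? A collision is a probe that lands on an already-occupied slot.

8

488 hashes to 5; slot 5 is free → place at 5.
677 hashes to 7; slot 7 is free → place at 7.
495 hashes to 7; 7 taken → place at 8.
482 hashes to 7; 7,8 taken → place at 11.
612 hashes to 7; 7,8,11 taken → place at 3.
813 hashes to 5; 5 taken → place at 6.
145 hashes to 11; 11 taken → place at 12.
Table: [—, —, —, 612, —, 488, 813, 677, 495, —, —, 482, 145]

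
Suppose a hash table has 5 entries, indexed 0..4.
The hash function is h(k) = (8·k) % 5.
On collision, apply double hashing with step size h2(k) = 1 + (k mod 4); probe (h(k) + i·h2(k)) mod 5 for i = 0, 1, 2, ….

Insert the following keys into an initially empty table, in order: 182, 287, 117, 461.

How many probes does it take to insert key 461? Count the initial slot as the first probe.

3

182: h=1 -> slot 1
287: h=1, h2=4, probe 1,0 -> slot 0
117: h=1, h2=2, probe 1,3 -> slot 3
461: h=3, h2=2, probe 3,0,2 -> slot 2
Table: [287, 182, 461, 117, —]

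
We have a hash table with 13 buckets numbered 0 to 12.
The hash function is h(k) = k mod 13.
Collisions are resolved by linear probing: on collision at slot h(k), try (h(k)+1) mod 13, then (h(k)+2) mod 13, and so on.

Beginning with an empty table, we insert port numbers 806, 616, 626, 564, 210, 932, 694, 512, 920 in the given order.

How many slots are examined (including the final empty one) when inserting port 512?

Insert 806: h=0, slot 0 empty → index 0.
Insert 616: h=5, slot 5 empty → index 5.
Insert 626: h=2, slot 2 empty → index 2.
Insert 564: h=5, slot 5 occupied → index 6.
Insert 210: h=2, slot 2 occupied → index 3.
Insert 932: h=9, slot 9 empty → index 9.
Insert 694: h=5, slots 5,6 occupied → index 7.
Insert 512: h=5, slots 5,6,7 occupied → index 8.
Insert 920: h=10, slot 10 empty → index 10.
Table: [806, _, 626, 210, _, 616, 564, 694, 512, 932, 920, _, _]

4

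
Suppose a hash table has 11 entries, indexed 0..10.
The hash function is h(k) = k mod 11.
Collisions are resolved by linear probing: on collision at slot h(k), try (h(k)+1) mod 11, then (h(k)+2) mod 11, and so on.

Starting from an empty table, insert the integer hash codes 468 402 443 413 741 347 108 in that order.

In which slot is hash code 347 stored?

468 hashes to 6; slot 6 is free → place at 6.
402 hashes to 6; 6 taken → place at 7.
443 hashes to 3; slot 3 is free → place at 3.
413 hashes to 6; 6,7 taken → place at 8.
741 hashes to 4; slot 4 is free → place at 4.
347 hashes to 6; 6,7,8 taken → place at 9.
108 hashes to 9; 9 taken → place at 10.
Table: [∅, ∅, ∅, 443, 741, ∅, 468, 402, 413, 347, 108]

9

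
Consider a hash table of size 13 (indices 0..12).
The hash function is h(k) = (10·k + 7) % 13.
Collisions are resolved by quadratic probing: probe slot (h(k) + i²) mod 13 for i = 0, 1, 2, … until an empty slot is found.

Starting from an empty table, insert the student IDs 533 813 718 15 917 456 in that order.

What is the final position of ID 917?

Insert 533: h=7, slot 7 empty → index 7.
Insert 813: h=12, slot 12 empty → index 12.
Insert 718: h=11, slot 11 empty → index 11.
Insert 15: h=1, slot 1 empty → index 1.
Insert 917: h=12, slot 12 occupied → index 0.
Insert 456: h=4, slot 4 empty → index 4.
Table: [917, 15, ∅, ∅, 456, ∅, ∅, 533, ∅, ∅, ∅, 718, 813]

0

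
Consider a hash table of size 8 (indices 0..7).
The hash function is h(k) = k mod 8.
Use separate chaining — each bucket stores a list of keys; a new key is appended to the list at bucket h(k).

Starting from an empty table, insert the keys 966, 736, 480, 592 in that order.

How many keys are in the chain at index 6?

1

966 -> bucket 6
736 -> bucket 0
480 -> bucket 0 (collision)
592 -> bucket 0 (collision)
Final buckets:
0: 736 -> 480 -> 592
1: _
2: _
3: _
4: _
5: _
6: 966
7: _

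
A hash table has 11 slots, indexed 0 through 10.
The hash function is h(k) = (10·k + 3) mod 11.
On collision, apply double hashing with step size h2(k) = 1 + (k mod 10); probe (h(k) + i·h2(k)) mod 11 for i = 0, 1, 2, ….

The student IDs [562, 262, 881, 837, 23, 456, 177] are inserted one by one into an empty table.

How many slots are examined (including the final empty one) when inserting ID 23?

Insert 562: h=2, slot 2 empty -> index 2.
Insert 262: h=5, slot 5 empty -> index 5.
Insert 881: h=2, h2=2, slot 2 occupied -> index 4.
Insert 837: h=2, h2=8, slot 2 occupied -> index 10.
Insert 23: h=2, h2=4, slot 2 occupied -> index 6.
Insert 456: h=9, slot 9 empty -> index 9.
Insert 177: h=2, h2=8, slots 2,10 occupied -> index 7.
Table: [., ., 562, ., 881, 262, 23, 177, ., 456, 837]

2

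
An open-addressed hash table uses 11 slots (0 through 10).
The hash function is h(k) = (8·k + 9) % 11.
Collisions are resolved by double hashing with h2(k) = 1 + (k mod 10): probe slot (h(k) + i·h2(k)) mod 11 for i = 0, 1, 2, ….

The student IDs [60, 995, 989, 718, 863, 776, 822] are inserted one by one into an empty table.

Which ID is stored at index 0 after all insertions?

60 hashes to 5; slot 5 is free → place at 5.
995 hashes to 5, h2=6; 5 taken → place at 0.
989 hashes to 1; slot 1 is free → place at 1.
718 hashes to 0, h2=9; 0 taken → place at 9.
863 hashes to 5, h2=4; 5,9 taken → place at 2.
776 hashes to 2, h2=7; 2,9,5,1 taken → place at 8.
822 hashes to 7; slot 7 is free → place at 7.
Table: [995, 989, 863, ∅, ∅, 60, ∅, 822, 776, 718, ∅]

995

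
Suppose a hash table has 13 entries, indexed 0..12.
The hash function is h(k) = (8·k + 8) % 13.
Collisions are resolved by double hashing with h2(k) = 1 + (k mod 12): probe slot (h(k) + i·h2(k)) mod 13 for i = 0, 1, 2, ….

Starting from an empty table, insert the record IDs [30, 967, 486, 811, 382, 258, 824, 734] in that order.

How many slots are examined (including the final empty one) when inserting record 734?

Insert 30: h=1, slot 1 empty => index 1.
Insert 967: h=9, slot 9 empty => index 9.
Insert 486: h=9, h2=7, slot 9 occupied => index 3.
Insert 811: h=9, h2=8, slot 9 occupied => index 4.
Insert 382: h=9, h2=11, slot 9 occupied => index 7.
Insert 258: h=5, slot 5 empty => index 5.
Insert 824: h=9, h2=9, slots 9,5,1 occupied => index 10.
Insert 734: h=4, h2=3, slots 4,7,10 occupied => index 0.
Table: [734, 30, ∅, 486, 811, 258, ∅, 382, ∅, 967, 824, ∅, ∅]

4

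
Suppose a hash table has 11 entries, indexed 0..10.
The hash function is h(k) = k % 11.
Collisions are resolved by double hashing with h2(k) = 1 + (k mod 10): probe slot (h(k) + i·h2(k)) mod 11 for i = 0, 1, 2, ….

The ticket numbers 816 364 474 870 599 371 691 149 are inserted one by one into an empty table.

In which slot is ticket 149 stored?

Insert 816: h=2, slot 2 empty => index 2.
Insert 364: h=1, slot 1 empty => index 1.
Insert 474: h=1, h2=5, slot 1 occupied => index 6.
Insert 870: h=1, h2=1, slots 1,2 occupied => index 3.
Insert 599: h=5, slot 5 empty => index 5.
Insert 371: h=8, slot 8 empty => index 8.
Insert 691: h=9, slot 9 empty => index 9.
Insert 149: h=6, h2=10, slots 6,5 occupied => index 4.
Table: [_, 364, 816, 870, 149, 599, 474, _, 371, 691, _]

4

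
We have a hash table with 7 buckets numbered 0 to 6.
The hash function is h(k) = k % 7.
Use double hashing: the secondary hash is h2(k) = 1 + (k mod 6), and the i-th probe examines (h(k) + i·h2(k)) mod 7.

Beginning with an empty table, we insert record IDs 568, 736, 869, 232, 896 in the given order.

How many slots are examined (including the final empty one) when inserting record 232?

3

Insert 568: h=1, slot 1 empty => index 1.
Insert 736: h=1, h2=5, slot 1 occupied => index 6.
Insert 869: h=1, h2=6, slot 1 occupied => index 0.
Insert 232: h=1, h2=5, slots 1,6 occupied => index 4.
Insert 896: h=0, h2=3, slot 0 occupied => index 3.
Table: [869, 568, —, 896, 232, —, 736]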